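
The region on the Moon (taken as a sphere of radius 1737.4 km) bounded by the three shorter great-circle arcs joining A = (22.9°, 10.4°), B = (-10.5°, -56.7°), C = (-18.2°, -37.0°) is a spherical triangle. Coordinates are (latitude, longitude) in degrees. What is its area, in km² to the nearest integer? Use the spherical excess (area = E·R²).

594759 km²

Side lengths (central angles): a = 0.3588, b = 1.0806, c = 1.2854 rad; semiperimeter s = 1.3624.
By l'Huilier's theorem, tan(E/4) = √[tan(s/2) tan((s−a)/2) tan((s−b)/2) tan((s−c)/2)], giving spherical excess E = 0.1970 rad.
Area = E·R² = 0.1970 × (1737.4)² ≈ 594759 km².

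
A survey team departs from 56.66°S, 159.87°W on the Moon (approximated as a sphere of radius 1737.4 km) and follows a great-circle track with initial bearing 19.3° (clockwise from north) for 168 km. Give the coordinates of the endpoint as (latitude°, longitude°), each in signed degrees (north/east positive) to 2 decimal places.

Angular distance δ = d/R = 168/1737.4 = 0.09670 rad; initial bearing θ = 0.3368 rad.
sin φ₂ = sin φ₁ cos δ + cos φ₁ sin δ cos θ = (-0.8354)(0.9953) + (0.5496)(0.0965)(0.9438) = -0.7814, so φ₂ = -51.39°.
Δλ = atan2(sin θ sin δ cos φ₁, cos δ − sin φ₁ sin φ₂) = atan2(0.0175, 0.3425) = 2.931°.
λ₂ = -159.870° + 2.931° = -156.94°.

-51.39°, -156.94°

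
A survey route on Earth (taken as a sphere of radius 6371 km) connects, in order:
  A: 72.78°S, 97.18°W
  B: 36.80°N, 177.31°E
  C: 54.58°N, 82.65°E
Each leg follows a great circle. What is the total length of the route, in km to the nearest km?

Leg A→B: central angle 2.1575 rad, distance 13745.4 km.
Leg B→C: central angle 1.1035 rad, distance 7030.5 km.
Total: 13745.4 + 7030.5 ≈ 20776 km.

20776 km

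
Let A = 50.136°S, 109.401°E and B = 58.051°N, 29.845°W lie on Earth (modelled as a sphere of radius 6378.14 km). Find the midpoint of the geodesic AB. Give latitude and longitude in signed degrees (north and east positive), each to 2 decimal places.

10.89°, 54.20°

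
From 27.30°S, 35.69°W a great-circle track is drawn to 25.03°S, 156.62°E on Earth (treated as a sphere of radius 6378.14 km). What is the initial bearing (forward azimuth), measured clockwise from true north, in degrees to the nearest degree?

194°

Δλ = -167.690° = -2.9267 rad.
y = sin Δλ · cos φ₂ = (-0.2132)(0.9061) = -0.1932
x = cos φ₁ sin φ₂ − sin φ₁ cos φ₂ cos Δλ = (0.8886)(-0.4231) − (-0.4586)(0.9061)(-0.9770) = -0.7820
θ = atan2(y, x) = -166.12°; adding 360° gives 194°.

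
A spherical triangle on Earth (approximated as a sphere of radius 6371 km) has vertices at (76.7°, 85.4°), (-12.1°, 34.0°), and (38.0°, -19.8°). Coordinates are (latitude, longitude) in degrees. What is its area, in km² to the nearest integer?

31826308 km²

Side lengths (central angles): a = 1.2387, b = 0.9865, c = 1.6345 rad; semiperimeter s = 1.9299.
By l'Huilier's theorem, tan(E/4) = √[tan(s/2) tan((s−a)/2) tan((s−b)/2) tan((s−c)/2)], giving spherical excess E = 0.7841 rad.
Area = E·R² = 0.7841 × (6371)² ≈ 31826308 km².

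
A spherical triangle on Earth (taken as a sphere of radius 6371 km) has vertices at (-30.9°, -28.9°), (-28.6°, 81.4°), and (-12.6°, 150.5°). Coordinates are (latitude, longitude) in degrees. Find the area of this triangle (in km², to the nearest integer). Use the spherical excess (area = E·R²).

56635709 km²

Side lengths (central angles): a = 1.1482, b = 2.3823, c = 1.5863 rad; semiperimeter s = 2.5584.
By l'Huilier's theorem, tan(E/4) = √[tan(s/2) tan((s−a)/2) tan((s−b)/2) tan((s−c)/2)], giving spherical excess E = 1.3953 rad.
Area = E·R² = 1.3953 × (6371)² ≈ 56635709 km².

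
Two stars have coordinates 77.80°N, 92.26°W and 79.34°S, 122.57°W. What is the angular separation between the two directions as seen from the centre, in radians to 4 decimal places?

With latitudes φ₁ = 77.800°, φ₂ = -79.340° and longitude difference Δλ = -30.310°:
cos c = sin φ₁ sin φ₂ + cos φ₁ cos φ₂ cos Δλ = (0.9774)(-0.9827) + (0.2113)(0.1850)(0.8633) = -0.92680,
so c = arccos(-0.92680) = 2.75660 rad.
So the angular separation is 2.7566 rad.

2.7566 rad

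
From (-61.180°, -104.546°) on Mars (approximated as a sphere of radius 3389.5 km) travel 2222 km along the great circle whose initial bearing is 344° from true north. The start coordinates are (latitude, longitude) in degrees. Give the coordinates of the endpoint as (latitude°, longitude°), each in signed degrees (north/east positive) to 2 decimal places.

-24.33°, -115.17°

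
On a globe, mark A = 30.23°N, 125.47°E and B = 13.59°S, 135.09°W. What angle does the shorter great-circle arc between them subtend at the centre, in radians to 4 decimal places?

1.8297 rad

Let φ₁ = 0.5276 rad, φ₂ = -0.2372 rad, and Δλ = 1.7356 rad.
Haversine: a = sin²(Δφ/2) + cos φ₁ cos φ₂ sin²(Δλ/2) = 0.1392 + (0.8640)(0.9720)(0.5820) = 0.62802.
Central angle c = 2·arcsin(√a) = 1.82973 rad.
So the angular separation is 1.8297 rad.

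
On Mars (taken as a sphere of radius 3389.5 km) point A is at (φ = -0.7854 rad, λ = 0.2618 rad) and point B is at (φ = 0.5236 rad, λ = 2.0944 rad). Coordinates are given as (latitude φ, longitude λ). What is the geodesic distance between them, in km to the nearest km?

With latitudes φ₁ = -45.000°, φ₂ = 30.000° and longitude difference Δλ = 105.000°:
cos c = sin φ₁ sin φ₂ + cos φ₁ cos φ₂ cos Δλ = (-0.7071)(0.5000) + (0.7071)(0.8660)(-0.2588) = -0.51205,
so c = arccos(-0.51205) = 2.10837 rad.
Distance = R·c = 3389.5 × 2.1084 ≈ 7146 km.

7146 km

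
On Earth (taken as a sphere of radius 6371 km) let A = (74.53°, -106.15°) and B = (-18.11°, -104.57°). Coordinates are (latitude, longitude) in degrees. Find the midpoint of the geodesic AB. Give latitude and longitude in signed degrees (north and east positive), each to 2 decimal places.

Central angle δ = 1.6170 rad. Interpolating on the sphere with fraction f = 0.5:
P = [sin((1−f)δ)·A + sin(fδ)·B] / sin δ = 0.7240·A + 0.7240·B in Cartesian coordinates,
giving P = (-0.2268, -0.8515, 0.4727), i.e. latitude 28.21°, longitude -104.92°.

28.21°, -104.92°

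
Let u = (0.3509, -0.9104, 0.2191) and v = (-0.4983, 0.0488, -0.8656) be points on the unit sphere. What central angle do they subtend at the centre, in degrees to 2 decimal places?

114.14°

u·v = -0.4089; |u| = 1.0000, |v| = 1.0000.
cos θ = (u·v)/(|u||v|) = -0.4090, so θ = 114.14°.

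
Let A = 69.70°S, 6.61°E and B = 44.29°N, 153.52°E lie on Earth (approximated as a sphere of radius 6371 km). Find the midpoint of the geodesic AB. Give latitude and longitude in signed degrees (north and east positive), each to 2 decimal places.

-27.24°, 129.51°

The central angle between A and B is δ = 2.6119 rad.
With f = 0.5, the slerp weights are sin((1−f)δ)/sin δ = 1.9103 and sin(fδ)/sin δ = 1.9103.
Weighted sum of the unit vectors: (1.9103)·(0.3446,0.0399,-0.9379) + (1.9103)·(-0.6407,0.3192,0.6983) = (-0.5656, 0.6860, -0.4577).
Converting back: φ = atan2(z, √(x²+y²)) = -27.24°, λ = atan2(y, x) = 129.51°.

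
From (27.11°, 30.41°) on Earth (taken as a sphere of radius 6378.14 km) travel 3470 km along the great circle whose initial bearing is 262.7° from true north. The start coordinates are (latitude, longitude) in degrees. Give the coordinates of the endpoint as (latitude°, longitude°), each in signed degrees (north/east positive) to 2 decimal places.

Angular distance δ = d/R = 3470/6378.14 = 0.54405 rad; initial bearing θ = 4.5850 rad.
sin φ₂ = sin φ₁ cos δ + cos φ₁ sin δ cos θ = (0.4557)(0.8556) + (0.8901)(0.5176)(-0.1271) = 0.3314, so φ₂ = 19.35°.
Δλ = atan2(sin θ sin δ cos φ₁, cos δ − sin φ₁ sin φ₂) = atan2(-0.4570, 0.7046) = -32.967°.
λ₂ = 30.410° − 32.967° = -2.56°.

19.35°, -2.56°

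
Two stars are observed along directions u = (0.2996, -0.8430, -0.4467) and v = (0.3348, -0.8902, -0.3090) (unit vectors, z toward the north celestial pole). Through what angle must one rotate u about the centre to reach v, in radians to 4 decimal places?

u·v = 0.9888; |u| = 1.0000, |v| = 1.0000.
cos θ = (u·v)/(|u||v|) = 0.9888, so θ = 0.1499 rad.

0.1499 rad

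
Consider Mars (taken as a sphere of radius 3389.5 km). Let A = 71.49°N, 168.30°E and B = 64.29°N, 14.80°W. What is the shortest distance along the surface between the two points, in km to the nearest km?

Let φ₁ = 1.2477 rad, φ₂ = 1.1221 rad, and Δλ = 3.0875 rad.
cos c = sin φ₁ sin φ₂ + cos φ₁ cos φ₂ cos Δλ = (0.9483)(0.9010) + (0.3175)(0.4338)(-0.9985) = 0.71687,
so c = arccos(0.71687) = 0.77150 rad.
Distance = R·c = 3389.5 × 0.7715 ≈ 2615 km.

2615 km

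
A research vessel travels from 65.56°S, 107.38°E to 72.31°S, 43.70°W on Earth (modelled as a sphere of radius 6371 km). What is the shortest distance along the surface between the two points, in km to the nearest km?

4534 km

Let φ₁ = -1.1442 rad, φ₂ = -1.2620 rad, and Δλ = -2.6368 rad.
Haversine: a = sin²(Δφ/2) + cos φ₁ cos φ₂ sin²(Δλ/2) = 0.0035 + (0.4137)(0.3039)(0.9376) = 0.12135.
Central angle c = 2·arcsin(√a) = 0.71162 rad.
Distance = R·c = 6371 × 0.7116 ≈ 4534 km.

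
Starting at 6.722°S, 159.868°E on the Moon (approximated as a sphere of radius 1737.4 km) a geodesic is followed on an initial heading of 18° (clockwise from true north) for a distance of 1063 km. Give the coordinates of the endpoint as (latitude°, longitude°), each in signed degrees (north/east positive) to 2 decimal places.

Angular distance δ = d/R = 1063/1737.4 = 0.61183 rad; initial bearing θ = 0.3142 rad.
sin φ₂ = sin φ₁ cos δ + cos φ₁ sin δ cos θ = (-0.1171)(0.8186) + (0.9931)(0.5744)(0.9511) = 0.4467, so φ₂ = 26.53°.
Δλ = atan2(sin θ sin δ cos φ₁, cos δ − sin φ₁ sin φ₂) = atan2(0.1763, 0.8709) = 11.442°.
λ₂ = 159.868° + 11.442° = 171.31°.

26.53°, 171.31°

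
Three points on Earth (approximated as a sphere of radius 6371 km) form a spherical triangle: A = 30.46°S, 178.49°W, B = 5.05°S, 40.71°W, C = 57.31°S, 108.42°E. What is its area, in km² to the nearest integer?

Side lengths (central angles): a = 1.9689, b = 0.9739, c = 2.2034 rad; semiperimeter s = 2.5731.
By l'Huilier's theorem, tan(E/4) = √[tan(s/2) tan((s−a)/2) tan((s−b)/2) tan((s−c)/2)], giving spherical excess E = 1.7015 rad.
Area = E·R² = 1.7015 × (6371)² ≈ 69061679 km².

69061679 km²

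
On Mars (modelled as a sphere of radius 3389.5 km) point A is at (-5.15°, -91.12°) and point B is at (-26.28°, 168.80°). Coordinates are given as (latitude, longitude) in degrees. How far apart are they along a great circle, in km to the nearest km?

5720 km

With latitudes φ₁ = -5.150°, φ₂ = -26.280° and longitude difference Δλ = -100.080°:
cos c = sin φ₁ sin φ₂ + cos φ₁ cos φ₂ cos Δλ = (-0.0898)(-0.4428) + (0.9960)(0.8966)(-0.1750) = -0.11656,
so c = arccos(-0.11656) = 1.68762 rad.
Distance = R·c = 3389.5 × 1.6876 ≈ 5720 km.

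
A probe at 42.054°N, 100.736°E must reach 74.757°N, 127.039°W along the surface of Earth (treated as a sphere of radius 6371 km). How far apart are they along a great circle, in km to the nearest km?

Let φ₁ = 0.7340 rad, φ₂ = 1.3048 rad, and Δλ = 2.3078 rad.
cos c = sin φ₁ sin φ₂ + cos φ₁ cos φ₂ cos Δλ = (0.6698)(0.9648) + (0.7425)(0.2629)(-0.6720) = 0.51507,
so c = arccos(0.51507) = 1.02971 rad.
Distance = R·c = 6371 × 1.0297 ≈ 6560 km.

6560 km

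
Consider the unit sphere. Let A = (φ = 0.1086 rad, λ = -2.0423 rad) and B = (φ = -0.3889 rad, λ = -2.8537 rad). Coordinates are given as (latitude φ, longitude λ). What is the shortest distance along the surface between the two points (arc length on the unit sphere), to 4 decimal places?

0.9370

With latitudes φ₁ = 6.222°, φ₂ = -22.282° and longitude difference Δλ = -46.490°:
cos c = sin φ₁ sin φ₂ + cos φ₁ cos φ₂ cos Δλ = (0.1084)(-0.3792) + (0.9941)(0.9253)(0.6885) = 0.59222,
so c = arccos(0.59222) = 0.93698 rad.
On the unit sphere the arc length equals the central angle: 0.9370.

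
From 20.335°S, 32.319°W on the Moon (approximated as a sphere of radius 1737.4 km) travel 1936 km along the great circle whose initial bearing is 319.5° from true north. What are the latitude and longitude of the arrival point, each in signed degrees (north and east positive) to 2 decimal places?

29.13°, -74.18°

Angular distance δ = d/R = 1936/1737.4 = 1.11431 rad; initial bearing θ = 5.5763 rad.
sin φ₂ = sin φ₁ cos δ + cos φ₁ sin δ cos θ = (-0.3475)(0.4408) + (0.9377)(0.8976)(0.7604) = 0.4868, so φ₂ = 29.13°.
Δλ = atan2(sin θ sin δ cos φ₁, cos δ − sin φ₁ sin φ₂) = atan2(-0.5466, 0.6100) = -41.865°.
λ₂ = -32.319° − 41.865° = -74.18°.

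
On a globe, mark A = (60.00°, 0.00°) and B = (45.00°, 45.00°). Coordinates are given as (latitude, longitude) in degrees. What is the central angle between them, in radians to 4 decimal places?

0.5309 rad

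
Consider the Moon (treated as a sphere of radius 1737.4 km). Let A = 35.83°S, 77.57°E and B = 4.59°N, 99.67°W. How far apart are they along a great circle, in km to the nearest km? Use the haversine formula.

4508 km

Let φ₁ = -0.6254 rad, φ₂ = 0.0801 rad, and Δλ = -3.0934 rad.
Haversine: a = sin²(Δφ/2) + cos φ₁ cos φ₂ sin²(Δλ/2) = 0.1193 + (0.8108)(0.9968)(0.9994) = 0.92703.
Central angle c = 2·arcsin(√a) = 2.59455 rad.
Distance = R·c = 1737.4 × 2.5945 ≈ 4508 km.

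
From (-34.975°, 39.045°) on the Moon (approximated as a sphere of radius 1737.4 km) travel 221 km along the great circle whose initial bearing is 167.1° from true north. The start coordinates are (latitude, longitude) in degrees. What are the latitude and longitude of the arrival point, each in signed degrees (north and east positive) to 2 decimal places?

Angular distance δ = d/R = 221/1737.4 = 0.12720 rad; initial bearing θ = 2.9164 rad.
sin φ₂ = sin φ₁ cos δ + cos φ₁ sin δ cos θ = (-0.5732)(0.9919) + (0.8194)(0.1269)(-0.9748) = -0.6699, so φ₂ = -42.06°.
Δλ = atan2(sin θ sin δ cos φ₁, cos δ − sin φ₁ sin φ₂) = atan2(0.0232, 0.6079) = 2.186°.
λ₂ = 39.045° + 2.186° = 41.23°.

-42.06°, 41.23°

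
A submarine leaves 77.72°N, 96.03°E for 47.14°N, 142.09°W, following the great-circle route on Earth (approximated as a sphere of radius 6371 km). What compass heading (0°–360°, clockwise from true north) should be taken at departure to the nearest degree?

49°

With φ₁ = 1.3565, φ₂ = 0.8227, Δλ = 2.1272 rad, the forward-azimuth formula gives
θ = atan2( sin Δλ cos φ₂ , cos φ₁ sin φ₂ − sin φ₁ cos φ₂ cos Δλ ) = atan2(0.5776, 0.5069) = 48.73°.
So the initial bearing is 49°.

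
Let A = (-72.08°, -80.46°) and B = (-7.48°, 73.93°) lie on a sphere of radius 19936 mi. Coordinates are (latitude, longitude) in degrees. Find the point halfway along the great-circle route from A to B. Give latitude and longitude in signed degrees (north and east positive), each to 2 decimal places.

-56.12°, 63.38°

Central angle δ = 1.7226 rad. Interpolating on the sphere with fraction f = 0.5:
P = [sin((1−f)δ)·A + sin(fδ)·B] / sin δ = 0.7675·A + 0.7675·B in Cartesian coordinates,
giving P = (0.2498, 0.4984, -0.8302), i.e. latitude -56.12°, longitude 63.38°.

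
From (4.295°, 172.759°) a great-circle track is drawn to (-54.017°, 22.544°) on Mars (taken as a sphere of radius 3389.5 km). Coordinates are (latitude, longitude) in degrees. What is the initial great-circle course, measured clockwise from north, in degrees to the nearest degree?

With φ₁ = 0.0750, φ₂ = -0.9428, Δλ = -2.6217 rad, the forward-azimuth formula gives
θ = atan2( sin Δλ cos φ₂ , cos φ₁ sin φ₂ − sin φ₁ cos φ₂ cos Δλ ) = atan2(-0.2919, -0.7687) = -159.21°.
Adding 360° brings this into [0°, 360°): 201°.

201°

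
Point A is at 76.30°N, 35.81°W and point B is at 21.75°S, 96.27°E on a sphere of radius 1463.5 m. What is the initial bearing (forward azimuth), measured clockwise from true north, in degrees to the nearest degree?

Δλ = 132.080° = 2.3052 rad.
y = sin Δλ · cos φ₂ = (0.7422)(0.9288) = 0.6894
x = cos φ₁ sin φ₂ − sin φ₁ cos φ₂ cos Δλ = (0.2368)(-0.3706) − (0.9715)(0.9288)(-0.6702) = 0.5170
θ = atan2(y, x) = 53.13°, so the bearing is 53°.

53°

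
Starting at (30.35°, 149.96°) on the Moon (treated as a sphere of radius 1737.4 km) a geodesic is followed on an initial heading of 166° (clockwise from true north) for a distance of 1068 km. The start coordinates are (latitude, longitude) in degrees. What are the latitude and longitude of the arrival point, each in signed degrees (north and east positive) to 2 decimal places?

Angular distance δ = d/R = 1068/1737.4 = 0.61471 rad; initial bearing θ = 2.8972 rad.
sin φ₂ = sin φ₁ cos δ + cos φ₁ sin δ cos θ = (0.5053)(0.8169) + (0.8630)(0.5767)(-0.9703) = -0.0701, so φ₂ = -4.02°.
Δλ = atan2(sin θ sin δ cos φ₁, cos δ − sin φ₁ sin φ₂) = atan2(0.1204, 0.8524) = 8.040°.
λ₂ = 149.960° + 8.040° = 158.00°.

-4.02°, 158.00°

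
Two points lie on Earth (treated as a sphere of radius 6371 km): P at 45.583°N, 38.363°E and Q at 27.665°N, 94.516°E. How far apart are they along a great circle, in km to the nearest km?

In radians: φ₁ = 0.7956, φ₂ = 0.4828, Δλ = 56.153° = 0.9801 rad.
Haversine: a = sin²(Δφ/2) + cos φ₁ cos φ₂ sin²(Δλ/2) = 0.0243 + (0.6999)(0.8857)(0.2215) = 0.16156.
Central angle c = 2·arcsin(√a) = 0.82728 rad.
Distance = R·c = 6371 × 0.8273 ≈ 5271 km.

5271 km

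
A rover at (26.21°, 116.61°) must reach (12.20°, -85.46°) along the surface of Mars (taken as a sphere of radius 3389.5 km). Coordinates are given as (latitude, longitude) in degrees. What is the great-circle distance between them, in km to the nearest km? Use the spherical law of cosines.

8045 km

Let φ₁ = 0.4575 rad, φ₂ = 0.2129 rad, and Δλ = 2.7564 rad.
cos c = sin φ₁ sin φ₂ + cos φ₁ cos φ₂ cos Δλ = (0.4417)(0.2113) + (0.8972)(0.9774)(-0.9267) = -0.71933,
so c = arccos(-0.71933) = 2.37363 rad.
Distance = R·c = 3389.5 × 2.3736 ≈ 8045 km.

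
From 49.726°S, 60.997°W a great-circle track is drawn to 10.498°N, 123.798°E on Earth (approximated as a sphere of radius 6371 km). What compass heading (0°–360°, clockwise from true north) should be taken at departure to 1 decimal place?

Δλ = -175.205° = -3.0579 rad.
y = sin Δλ · cos φ₂ = (-0.0836)(0.9833) = -0.0822
x = cos φ₁ sin φ₂ − sin φ₁ cos φ₂ cos Δλ = (0.6464)(0.1822) − (-0.7630)(0.9833)(-0.9965) = -0.6298
θ = atan2(y, x) = -172.56°; adding 360° gives 187.4°.

187.4°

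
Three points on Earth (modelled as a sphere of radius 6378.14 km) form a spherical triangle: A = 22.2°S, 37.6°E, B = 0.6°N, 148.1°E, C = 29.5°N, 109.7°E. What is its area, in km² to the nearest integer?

33636828 km²

Side lengths (central angles): a = 0.8132, b = 1.5091, c = 1.9052 rad; semiperimeter s = 2.1137.
By l'Huilier's theorem, tan(E/4) = √[tan(s/2) tan((s−a)/2) tan((s−b)/2) tan((s−c)/2)], giving spherical excess E = 0.8269 rad.
Area = E·R² = 0.8269 × (6378.14)² ≈ 33636828 km².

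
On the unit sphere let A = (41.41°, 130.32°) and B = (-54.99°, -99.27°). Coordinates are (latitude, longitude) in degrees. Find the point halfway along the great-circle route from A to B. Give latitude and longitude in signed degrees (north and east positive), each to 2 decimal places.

-15.26°, 179.44°

Central angle δ = 2.5334 rad. Interpolating on the sphere with fraction f = 0.5:
P = [sin((1−f)δ)·A + sin(fδ)·B] / sin δ = 1.6699·A + 1.6699·B in Cartesian coordinates,
giving P = (-0.9647, 0.0094, -0.2632), i.e. latitude -15.26°, longitude 179.44°.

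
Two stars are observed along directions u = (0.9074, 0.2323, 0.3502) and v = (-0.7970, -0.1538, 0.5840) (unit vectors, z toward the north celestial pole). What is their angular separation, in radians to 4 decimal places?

2.1585 rad

u·v = -0.5544; |u| = 1.0000, |v| = 1.0000.
cos θ = (u·v)/(|u||v|) = -0.5544, so θ = 2.1585 rad.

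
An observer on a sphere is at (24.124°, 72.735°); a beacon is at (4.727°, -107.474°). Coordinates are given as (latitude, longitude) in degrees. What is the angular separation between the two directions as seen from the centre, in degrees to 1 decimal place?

151.1°

Let φ₁ = 0.4210 rad, φ₂ = 0.0825 rad, and Δλ = 3.1379 rad.
cos c = sin φ₁ sin φ₂ + cos φ₁ cos φ₂ cos Δλ = (0.4087)(0.0824) + (0.9127)(0.9966)(-1.0000) = -0.87587,
so c = arccos(-0.87587) = 2.63804 rad.
So the angular separation is 151.1°.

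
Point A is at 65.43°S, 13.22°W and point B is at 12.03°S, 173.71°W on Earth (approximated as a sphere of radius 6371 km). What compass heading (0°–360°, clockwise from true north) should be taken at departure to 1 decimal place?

With φ₁ = -1.1420, φ₂ = -0.2100, Δλ = -2.8011 rad, the forward-azimuth formula gives
θ = atan2( sin Δλ cos φ₂ , cos φ₁ sin φ₂ − sin φ₁ cos φ₂ cos Δλ ) = atan2(-0.3266, -0.9251) = -160.55°.
Adding 360° brings this into [0°, 360°): 199.4°.

199.4°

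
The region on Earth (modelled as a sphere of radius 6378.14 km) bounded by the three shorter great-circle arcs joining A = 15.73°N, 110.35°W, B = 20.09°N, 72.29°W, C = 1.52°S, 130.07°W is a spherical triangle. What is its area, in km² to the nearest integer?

Side lengths (central angles): a = 1.0571, b = 0.4543, c = 0.6353 rad; semiperimeter s = 1.0733.
By l'Huilier's theorem, tan(E/4) = √[tan(s/2) tan((s−a)/2) tan((s−b)/2) tan((s−c)/2)], giving spherical excess E = 0.0742 rad.
Area = E·R² = 0.0742 × (6378.14)² ≈ 3018457 km².

3018457 km²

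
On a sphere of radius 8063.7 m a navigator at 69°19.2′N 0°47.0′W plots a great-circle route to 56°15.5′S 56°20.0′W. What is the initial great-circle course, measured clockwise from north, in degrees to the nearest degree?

218°

Δλ = -55.550° = -0.9695 rad.
y = sin Δλ · cos φ₂ = (-0.8246)(0.5554) = -0.4580
x = cos φ₁ sin φ₂ − sin φ₁ cos φ₂ cos Δλ = (0.3531)(-0.8316) − (0.9356)(0.5554)(0.5657) = -0.5876
θ = atan2(y, x) = -142.06°; adding 360° gives 218°.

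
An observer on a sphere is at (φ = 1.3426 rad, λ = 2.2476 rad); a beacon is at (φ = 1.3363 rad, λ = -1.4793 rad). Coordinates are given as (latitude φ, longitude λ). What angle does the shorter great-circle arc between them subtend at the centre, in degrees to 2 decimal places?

In radians: φ₁ = 1.3426, φ₂ = 1.3363, Δλ = 146.464° = 2.5563 rad.
cos c = sin φ₁ sin φ₂ + cos φ₁ cos φ₂ cos Δλ = (0.9741)(0.9726) + (0.2262)(0.2324)(-0.8335) = 0.90360,
so c = arccos(0.90360) = 0.44269 rad.
So the angular separation is 25.36°.

25.36°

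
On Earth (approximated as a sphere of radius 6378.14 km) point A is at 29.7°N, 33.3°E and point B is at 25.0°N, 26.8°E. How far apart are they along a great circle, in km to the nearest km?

With latitudes φ₁ = 29.700°, φ₂ = 25.000° and longitude difference Δλ = -6.500°:
Haversine: a = sin²(Δφ/2) + cos φ₁ cos φ₂ sin²(Δλ/2) = 0.0017 + (0.8686)(0.9063)(0.0032) = 0.00421.
Central angle c = 2·arcsin(√a) = 0.12988 rad.
Distance = R·c = 6378.14 × 0.1299 ≈ 828 km.

828 km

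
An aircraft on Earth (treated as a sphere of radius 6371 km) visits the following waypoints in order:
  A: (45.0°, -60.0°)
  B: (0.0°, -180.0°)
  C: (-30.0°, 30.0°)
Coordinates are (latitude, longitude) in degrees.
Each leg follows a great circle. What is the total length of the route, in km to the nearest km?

27720 km

Leg A→B: central angle 1.9322 rad, distance 12309.8 km.
Leg B→C: central angle 2.4189 rad, distance 15410.5 km.
Total: 12309.8 + 15410.5 ≈ 27720 km.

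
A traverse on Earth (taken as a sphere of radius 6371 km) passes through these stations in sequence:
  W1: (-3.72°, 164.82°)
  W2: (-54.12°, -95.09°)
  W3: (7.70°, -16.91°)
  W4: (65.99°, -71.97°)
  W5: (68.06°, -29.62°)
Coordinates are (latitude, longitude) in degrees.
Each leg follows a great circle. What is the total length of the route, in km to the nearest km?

Leg W1→W2: central angle 1.6207 rad, distance 10325.6 km.
Leg W2→W3: central angle 1.5604 rad, distance 9941.2 km.
Leg W3→W4: central angle 1.2097 rad, distance 7706.8 km.
Leg W4→W5: central angle 0.2850 rad, distance 1815.5 km.
Total: 10325.6 + 9941.2 + 7706.8 + 1815.5 ≈ 29789 km.

29789 km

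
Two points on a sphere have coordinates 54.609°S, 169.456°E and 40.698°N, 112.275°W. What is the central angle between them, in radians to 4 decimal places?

2.0290 rad

In radians: φ₁ = -0.9531, φ₂ = 0.7103, Δλ = 78.269° = 1.3661 rad.
cos c = sin φ₁ sin φ₂ + cos φ₁ cos φ₂ cos Δλ = (-0.8152)(0.6521) + (0.5792)(0.7582)(0.2033) = -0.44231,
so c = arccos(-0.44231) = 2.02897 rad.
So the angular separation is 2.0290 rad.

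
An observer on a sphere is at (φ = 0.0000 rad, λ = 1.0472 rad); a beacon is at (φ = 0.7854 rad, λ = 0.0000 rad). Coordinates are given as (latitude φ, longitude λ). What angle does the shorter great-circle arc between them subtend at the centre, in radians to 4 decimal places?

In radians: φ₁ = 0.0000, φ₂ = 0.7854, Δλ = -60.000° = -1.0472 rad.
cos c = sin φ₁ sin φ₂ + cos φ₁ cos φ₂ cos Δλ = (0.0000)(0.7071) + (1.0000)(0.7071)(0.5000) = 0.35355,
so c = arccos(0.35355) = 1.20943 rad.
So the angular separation is 1.2094 rad.

1.2094 rad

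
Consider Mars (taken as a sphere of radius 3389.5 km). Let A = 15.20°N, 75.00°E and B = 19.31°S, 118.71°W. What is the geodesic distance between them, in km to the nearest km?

In radians: φ₁ = 0.2653, φ₂ = -0.3370, Δλ = 166.290° = 2.9023 rad.
cos c = sin φ₁ sin φ₂ + cos φ₁ cos φ₂ cos Δλ = (0.2622)(-0.3307) + (0.9650)(0.9437)(-0.9715) = -0.97148,
so c = arccos(-0.97148) = 2.90219 rad.
Distance = R·c = 3389.5 × 2.9022 ≈ 9837 km.

9837 km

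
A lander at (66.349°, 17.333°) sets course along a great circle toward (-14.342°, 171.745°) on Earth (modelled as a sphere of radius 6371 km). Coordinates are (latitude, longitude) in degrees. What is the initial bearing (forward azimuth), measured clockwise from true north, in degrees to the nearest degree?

With φ₁ = 1.1580, φ₂ = -0.2503, Δλ = 2.6950 rad, the forward-azimuth formula gives
θ = atan2( sin Δλ cos φ₂ , cos φ₁ sin φ₂ − sin φ₁ cos φ₂ cos Δλ ) = atan2(0.4184, 0.7010) = 30.83°.
So the initial bearing is 31°.

31°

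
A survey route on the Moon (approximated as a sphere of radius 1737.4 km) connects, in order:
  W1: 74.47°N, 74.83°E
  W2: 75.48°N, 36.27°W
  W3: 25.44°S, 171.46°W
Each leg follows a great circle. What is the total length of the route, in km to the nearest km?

4545 km

Leg W1→W2: central angle 0.4310 rad, distance 748.8 km.
Leg W2→W3: central angle 2.1852 rad, distance 3796.6 km.
Total: 748.8 + 3796.6 ≈ 4545 km.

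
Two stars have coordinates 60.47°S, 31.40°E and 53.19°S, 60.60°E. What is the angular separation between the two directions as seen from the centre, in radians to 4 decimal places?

Let φ₁ = -1.0554 rad, φ₂ = -0.9283 rad, and Δλ = 0.5096 rad.
Haversine: a = sin²(Δφ/2) + cos φ₁ cos φ₂ sin²(Δλ/2) = 0.0040 + (0.4929)(0.5992)(0.0635) = 0.02279.
Central angle c = 2·arcsin(√a) = 0.30312 rad.
So the angular separation is 0.3031 rad.

0.3031 rad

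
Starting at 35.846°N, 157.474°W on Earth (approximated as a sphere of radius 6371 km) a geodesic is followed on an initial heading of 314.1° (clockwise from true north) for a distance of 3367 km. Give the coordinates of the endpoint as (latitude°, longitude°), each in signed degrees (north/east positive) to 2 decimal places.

52.20°, 166.31°

Angular distance δ = d/R = 3367/6371 = 0.52849 rad; initial bearing θ = 5.4821 rad.
sin φ₂ = sin φ₁ cos δ + cos φ₁ sin δ cos θ = (0.5856)(0.8636) + (0.8106)(0.5042)(0.6959) = 0.7902, so φ₂ = 52.20°.
Δλ = atan2(sin θ sin δ cos φ₁, cos δ − sin φ₁ sin φ₂) = atan2(-0.2935, 0.4009) = -36.213°.
λ₂ = -157.474° − 36.213° = -193.69° → 166.31° after wrapping to (−180°, 180°].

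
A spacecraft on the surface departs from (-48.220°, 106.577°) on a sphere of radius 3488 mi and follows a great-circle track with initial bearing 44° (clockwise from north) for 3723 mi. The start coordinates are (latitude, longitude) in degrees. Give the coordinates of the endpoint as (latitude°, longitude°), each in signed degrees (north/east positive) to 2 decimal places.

3.44°, 144.14°

Angular distance δ = d/R = 3723/3488 = 1.06737 rad; initial bearing θ = 0.7679 rad.
sin φ₂ = sin φ₁ cos δ + cos φ₁ sin δ cos θ = (-0.7457)(0.4824) + (0.6663)(0.8759)(0.7193) = 0.0601, so φ₂ = 3.44°.
Δλ = atan2(sin θ sin δ cos φ₁, cos δ − sin φ₁ sin φ₂) = atan2(0.4054, 0.5272) = 37.559°.
λ₂ = 106.577° + 37.559° = 144.14°.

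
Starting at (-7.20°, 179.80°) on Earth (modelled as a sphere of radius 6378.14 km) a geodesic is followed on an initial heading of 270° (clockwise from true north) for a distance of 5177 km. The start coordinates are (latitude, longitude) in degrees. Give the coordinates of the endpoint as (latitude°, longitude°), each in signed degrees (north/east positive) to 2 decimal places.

-4.95°, 133.07°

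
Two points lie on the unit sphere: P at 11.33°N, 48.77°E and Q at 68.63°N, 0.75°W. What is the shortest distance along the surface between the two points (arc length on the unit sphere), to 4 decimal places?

1.1430

With latitudes φ₁ = 11.330°, φ₂ = 68.630° and longitude difference Δλ = -49.520°:
cos c = sin φ₁ sin φ₂ + cos φ₁ cos φ₂ cos Δλ = (0.1965)(0.9312) + (0.9805)(0.3644)(0.6492) = 0.41490,
so c = arccos(0.41490) = 1.14297 rad.
On the unit sphere the arc length equals the central angle: 1.1430.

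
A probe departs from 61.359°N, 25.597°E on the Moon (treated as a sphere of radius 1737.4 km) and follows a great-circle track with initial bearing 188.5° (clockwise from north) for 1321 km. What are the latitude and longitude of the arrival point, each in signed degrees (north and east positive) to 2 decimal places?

18.01°, 19.45°

Angular distance δ = d/R = 1321/1737.4 = 0.76033 rad; initial bearing θ = 3.2899 rad.
sin φ₂ = sin φ₁ cos δ + cos φ₁ sin δ cos θ = (0.8776)(0.7246) + (0.4793)(0.6892)(-0.9890) = 0.3092, so φ₂ = 18.01°.
Δλ = atan2(sin θ sin δ cos φ₁, cos δ − sin φ₁ sin φ₂) = atan2(-0.0488, 0.4532) = -6.149°.
λ₂ = 25.597° − 6.149° = 19.45°.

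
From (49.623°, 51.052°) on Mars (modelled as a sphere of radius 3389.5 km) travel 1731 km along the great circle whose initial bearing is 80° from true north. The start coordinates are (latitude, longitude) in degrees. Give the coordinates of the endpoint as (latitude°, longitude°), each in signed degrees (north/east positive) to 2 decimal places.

Angular distance δ = d/R = 1731/3389.5 = 0.51069 rad; initial bearing θ = 1.3963 rad.
sin φ₂ = sin φ₁ cos δ + cos φ₁ sin δ cos θ = (0.7618)(0.8724) + (0.6478)(0.4888)(0.1736) = 0.7196, so φ₂ = 46.02°.
Δλ = atan2(sin θ sin δ cos φ₁, cos δ − sin φ₁ sin φ₂) = atan2(0.3118, 0.3242) = 43.883°.
λ₂ = 51.052° + 43.883° = 94.94°.

46.02°, 94.94°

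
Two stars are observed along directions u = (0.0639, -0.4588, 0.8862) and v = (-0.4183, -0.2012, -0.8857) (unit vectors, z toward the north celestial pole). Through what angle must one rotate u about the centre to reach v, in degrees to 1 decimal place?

136.0°

u·v = -0.7193; |u| = 1.0000, |v| = 1.0000.
cos θ = (u·v)/(|u||v|) = -0.7194, so θ = 136.0°.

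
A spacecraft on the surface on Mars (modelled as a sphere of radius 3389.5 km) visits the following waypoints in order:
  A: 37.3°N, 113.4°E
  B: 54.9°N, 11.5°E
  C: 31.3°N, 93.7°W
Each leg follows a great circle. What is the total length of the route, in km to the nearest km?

8229 km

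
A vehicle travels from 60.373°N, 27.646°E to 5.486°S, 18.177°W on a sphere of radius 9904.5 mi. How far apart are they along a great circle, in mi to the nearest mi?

12955 mi

With latitudes φ₁ = 60.373°, φ₂ = -5.486° and longitude difference Δλ = -45.823°:
Haversine: a = sin²(Δφ/2) + cos φ₁ cos φ₂ sin²(Δλ/2) = 0.2955 + (0.4944)(0.9954)(0.1516) = 0.37009.
Central angle c = 2·arcsin(√a) = 1.30796 rad.
Distance = R·c = 9904.5 × 1.3080 ≈ 12955 mi.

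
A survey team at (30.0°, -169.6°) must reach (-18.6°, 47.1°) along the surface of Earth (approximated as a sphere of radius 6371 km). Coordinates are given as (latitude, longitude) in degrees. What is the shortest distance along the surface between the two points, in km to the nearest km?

16106 km

In radians: φ₁ = 0.5236, φ₂ = -0.3246, Δλ = -143.300° = -2.5011 rad.
cos c = sin φ₁ sin φ₂ + cos φ₁ cos φ₂ cos Δλ = (0.5000)(-0.3190) + (0.8660)(0.9478)(-0.8018) = -0.81757,
so c = arccos(-0.81757) = 2.52798 rad.
Distance = R·c = 6371 × 2.5280 ≈ 16106 km.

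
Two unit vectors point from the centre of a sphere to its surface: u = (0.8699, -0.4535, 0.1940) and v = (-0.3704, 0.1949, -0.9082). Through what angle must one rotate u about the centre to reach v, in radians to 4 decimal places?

2.1979 rad

u·v = -0.5868; |u| = 1.0000, |v| = 1.0000.
cos θ = (u·v)/(|u||v|) = -0.5868, so θ = 2.1979 rad.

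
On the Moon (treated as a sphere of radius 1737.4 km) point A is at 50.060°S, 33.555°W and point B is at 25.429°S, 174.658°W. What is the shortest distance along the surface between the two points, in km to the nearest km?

2942 km

In radians: φ₁ = -0.8737, φ₂ = -0.4438, Δλ = -141.103° = -2.4627 rad.
cos c = sin φ₁ sin φ₂ + cos φ₁ cos φ₂ cos Δλ = (-0.7667)(-0.4294) + (0.6420)(0.9031)(-0.7783) = -0.12201,
so c = arccos(-0.12201) = 1.69311 rad.
Distance = R·c = 1737.4 × 1.6931 ≈ 2942 km.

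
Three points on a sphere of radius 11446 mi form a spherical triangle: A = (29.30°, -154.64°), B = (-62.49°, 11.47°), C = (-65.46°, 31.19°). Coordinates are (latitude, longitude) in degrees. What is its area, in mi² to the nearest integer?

Side lengths (central angles): a = 0.1589, b = 2.5073, c = 2.5411 rad; semiperimeter s = 2.6037.
By l'Huilier's theorem, tan(E/4) = √[tan(s/2) tan((s−a)/2) tan((s−b)/2) tan((s−c)/2)], giving spherical excess E = 0.4884 rad.
Area = E·R² = 0.4884 × (11446)² ≈ 63988978 mi².

63988978 mi²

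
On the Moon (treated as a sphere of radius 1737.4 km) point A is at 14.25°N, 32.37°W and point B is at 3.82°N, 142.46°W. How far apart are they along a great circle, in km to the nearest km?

3287 km

In radians: φ₁ = 0.2487, φ₂ = 0.0667, Δλ = -110.090° = -1.9214 rad.
cos c = sin φ₁ sin φ₂ + cos φ₁ cos φ₂ cos Δλ = (0.2462)(0.0666) + (0.9692)(0.9978)(-0.3435) = -0.31579,
so c = arccos(-0.31579) = 1.89208 rad.
Distance = R·c = 1737.4 × 1.8921 ≈ 3287 km.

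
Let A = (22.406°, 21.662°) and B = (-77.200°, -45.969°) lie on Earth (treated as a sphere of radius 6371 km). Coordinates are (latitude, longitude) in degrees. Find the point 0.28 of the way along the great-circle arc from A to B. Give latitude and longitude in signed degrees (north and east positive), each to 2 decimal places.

The central angle between A and B is δ = 1.8689 rad.
With f = 0.28, the slerp weights are sin((1−f)δ)/sin δ = 1.0197 and sin(fδ)/sin δ = 0.5228.
Weighted sum of the unit vectors: (1.0197)·(0.8592,0.3413,0.3812) + (0.5228)·(0.1540,-0.1593,-0.9751) = (0.9567, 0.2647, -0.1211).
Converting back: φ = atan2(z, √(x²+y²)) = -6.96°, λ = atan2(y, x) = 15.47°.

-6.96°, 15.47°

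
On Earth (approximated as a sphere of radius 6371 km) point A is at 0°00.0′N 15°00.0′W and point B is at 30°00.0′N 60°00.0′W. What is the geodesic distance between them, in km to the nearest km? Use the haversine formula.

5809 km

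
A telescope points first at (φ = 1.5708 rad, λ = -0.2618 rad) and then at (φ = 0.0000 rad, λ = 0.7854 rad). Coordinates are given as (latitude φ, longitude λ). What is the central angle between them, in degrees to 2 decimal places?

With latitudes φ₁ = 90.000°, φ₂ = 0.000° and longitude difference Δλ = 60.000°:
Haversine: a = sin²(Δφ/2) + cos φ₁ cos φ₂ sin²(Δλ/2) = 0.5000 + (-0.0000)(1.0000)(0.2500) = 0.50000.
Central angle c = 2·arcsin(√a) = 1.57080 rad.
So the angular separation is 90.00°.

90.00°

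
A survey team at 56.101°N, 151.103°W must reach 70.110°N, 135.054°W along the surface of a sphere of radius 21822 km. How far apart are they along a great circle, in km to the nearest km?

In radians: φ₁ = 0.9791, φ₂ = 1.2237, Δλ = 16.049° = 0.2801 rad.
Haversine: a = sin²(Δφ/2) + cos φ₁ cos φ₂ sin²(Δλ/2) = 0.0149 + (0.5577)(0.3402)(0.0195) = 0.01857.
Central angle c = 2·arcsin(√a) = 0.27339 rad.
Distance = R·c = 21822 × 0.2734 ≈ 5966 km.

5966 km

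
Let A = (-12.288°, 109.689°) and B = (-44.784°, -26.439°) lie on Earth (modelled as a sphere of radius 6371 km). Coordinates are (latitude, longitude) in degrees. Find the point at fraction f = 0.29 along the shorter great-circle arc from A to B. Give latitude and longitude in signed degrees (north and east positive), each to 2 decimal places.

-38.43°, 88.86°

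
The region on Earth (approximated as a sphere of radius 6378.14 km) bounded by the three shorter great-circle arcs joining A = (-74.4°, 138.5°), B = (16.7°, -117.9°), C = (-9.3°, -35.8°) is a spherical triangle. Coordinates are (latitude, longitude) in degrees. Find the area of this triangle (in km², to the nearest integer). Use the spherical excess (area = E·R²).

79087291 km²

Side lengths (central angles): a = 1.4872, b = 1.6794, c = 1.9149 rad; semiperimeter s = 2.5408.
By l'Huilier's theorem, tan(E/4) = √[tan(s/2) tan((s−a)/2) tan((s−b)/2) tan((s−c)/2)], giving spherical excess E = 1.9441 rad.
Area = E·R² = 1.9441 × (6378.14)² ≈ 79087291 km².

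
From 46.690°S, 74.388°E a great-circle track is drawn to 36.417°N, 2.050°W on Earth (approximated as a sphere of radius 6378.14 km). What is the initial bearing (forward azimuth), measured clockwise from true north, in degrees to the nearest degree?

Δλ = -76.438° = -1.3341 rad.
y = sin Δλ · cos φ₂ = (-0.9721)(0.8047) = -0.7823
x = cos φ₁ sin φ₂ − sin φ₁ cos φ₂ cos Δλ = (0.6859)(0.5937) − (-0.7277)(0.8047)(0.2345) = 0.5445
θ = atan2(y, x) = -55.16°; adding 360° gives 305°.

305°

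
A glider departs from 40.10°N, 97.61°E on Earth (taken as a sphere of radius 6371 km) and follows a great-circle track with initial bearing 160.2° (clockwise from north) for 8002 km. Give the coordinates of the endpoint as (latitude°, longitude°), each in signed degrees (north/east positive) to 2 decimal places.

Angular distance δ = d/R = 8002/6371 = 1.25600 rad; initial bearing θ = 2.7960 rad.
sin φ₂ = sin φ₁ cos δ + cos φ₁ sin δ cos θ = (0.6441)(0.3096) + (0.7649)(0.9509)(-0.9409) = -0.4849, so φ₂ = -29.01°.
Δλ = atan2(sin θ sin δ cos φ₁, cos δ − sin φ₁ sin φ₂) = atan2(0.2464, 0.6220) = 21.610°.
λ₂ = 97.610° + 21.610° = 119.22°.

-29.01°, 119.22°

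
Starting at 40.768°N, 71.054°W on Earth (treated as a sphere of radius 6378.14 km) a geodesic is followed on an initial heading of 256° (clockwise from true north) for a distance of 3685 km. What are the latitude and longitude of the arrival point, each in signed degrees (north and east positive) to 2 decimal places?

26.55°, -107.38°

Angular distance δ = d/R = 3685/6378.14 = 0.57775 rad; initial bearing θ = 4.4680 rad.
sin φ₂ = sin φ₁ cos δ + cos φ₁ sin δ cos θ = (0.6530)(0.8377) + (0.7574)(0.5461)(-0.2419) = 0.4469, so φ₂ = 26.55°.
Δλ = atan2(sin θ sin δ cos φ₁, cos δ − sin φ₁ sin φ₂) = atan2(-0.4013, 0.5458) = -36.326°.
λ₂ = -71.054° − 36.326° = -107.38°.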